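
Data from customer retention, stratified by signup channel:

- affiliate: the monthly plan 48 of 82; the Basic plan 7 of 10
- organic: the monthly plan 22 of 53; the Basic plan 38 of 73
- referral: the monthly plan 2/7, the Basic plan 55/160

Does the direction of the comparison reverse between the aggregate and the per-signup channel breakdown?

Yes

Affiliate: the monthly plan 48/82 = 58.5%, the Basic plan 7/10 = 70.0% → the Basic plan
Organic: the monthly plan 22/53 = 41.5%, the Basic plan 38/73 = 52.1% → the Basic plan
Referral: the monthly plan 2/7 = 28.6%, the Basic plan 55/160 = 34.4% → the Basic plan
Overall: the monthly plan 72/142 = 50.7%, the Basic plan 100/243 = 41.2% → the monthly plan
The Basic plan wins each signup group but the monthly plan wins overall — the comparison reverses. The Basic plan's customers skew toward referral, which has a lower base rate.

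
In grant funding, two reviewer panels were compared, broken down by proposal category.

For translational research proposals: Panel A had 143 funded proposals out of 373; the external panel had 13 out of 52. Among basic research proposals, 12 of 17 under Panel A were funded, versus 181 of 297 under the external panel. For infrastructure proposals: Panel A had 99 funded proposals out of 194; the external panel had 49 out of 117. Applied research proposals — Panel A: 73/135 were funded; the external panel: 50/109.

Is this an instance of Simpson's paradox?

Yes

Translational research: Panel A 143/373 = 38.3%, the external panel 13/52 = 25.0% → Panel A
Basic research: Panel A 12/17 = 70.6%, the external panel 181/297 = 60.9% → Panel A
Infrastructure: Panel A 99/194 = 51.0%, the external panel 49/117 = 41.9% → Panel A
Applied research: Panel A 73/135 = 54.1%, the external panel 50/109 = 45.9% → Panel A
Overall: Panel A 327/719 = 45.5%, the external panel 293/575 = 51.0% → the external panel
Panel A wins each proposal group but the external panel wins overall — the comparison reverses. Panel A's proposals skew toward translational research, which has a lower base rate.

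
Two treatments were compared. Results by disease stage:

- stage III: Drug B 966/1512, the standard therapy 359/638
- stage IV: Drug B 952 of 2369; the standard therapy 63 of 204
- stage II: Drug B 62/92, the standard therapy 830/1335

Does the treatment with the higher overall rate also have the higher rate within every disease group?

Stage III: Drug B 966/1512 = 63.9%, the standard therapy 359/638 = 56.3% → Drug B
Stage IV: Drug B 952/2369 = 40.2%, the standard therapy 63/204 = 30.9% → Drug B
Stage II: Drug B 62/92 = 67.4%, the standard therapy 830/1335 = 62.2% → Drug B
Overall: Drug B 1980/3973 = 49.8%, the standard therapy 1252/2177 = 57.5% → the standard therapy
Drug B wins each disease group but the standard therapy wins overall — the comparison reverses. Drug B's patients skew toward stage IV, which has a lower base rate.

No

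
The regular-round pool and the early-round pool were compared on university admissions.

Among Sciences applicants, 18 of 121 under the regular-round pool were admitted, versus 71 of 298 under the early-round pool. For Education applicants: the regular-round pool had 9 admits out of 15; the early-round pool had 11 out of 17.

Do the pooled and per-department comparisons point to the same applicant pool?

Sciences: the regular-round pool 18/121 = 14.9%, the early-round pool 71/298 = 23.8% → the early-round pool
Education: the regular-round pool 9/15 = 60.0%, the early-round pool 11/17 = 64.7% → the early-round pool
Overall: the regular-round pool 27/136 = 19.9%, the early-round pool 82/315 = 26.0% → the early-round pool
The early-round pool wins overall and in every department group — no reversal.

Yes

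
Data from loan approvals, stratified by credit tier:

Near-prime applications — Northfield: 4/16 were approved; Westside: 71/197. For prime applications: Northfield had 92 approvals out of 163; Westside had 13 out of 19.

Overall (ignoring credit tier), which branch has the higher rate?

Northfield

Near-prime: Northfield 4/16 = 25.0%, Westside 71/197 = 36.0% → Westside
Prime: Northfield 92/163 = 56.4%, Westside 13/19 = 68.4% → Westside
Overall: Northfield 96/179 = 53.6%, Westside 84/216 = 38.9% → Northfield
(Westside wins every credit group but Northfield wins overall — Westside's applications skew toward the low-rate near-prime group.)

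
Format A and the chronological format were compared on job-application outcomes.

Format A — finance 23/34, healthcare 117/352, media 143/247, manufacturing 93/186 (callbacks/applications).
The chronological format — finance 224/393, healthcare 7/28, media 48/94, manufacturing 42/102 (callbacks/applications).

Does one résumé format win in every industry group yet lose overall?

Yes

Finance: Format A 23/34 = 67.6%, the chronological format 224/393 = 57.0% → Format A
Healthcare: Format A 117/352 = 33.2%, the chronological format 7/28 = 25.0% → Format A
Media: Format A 143/247 = 57.9%, the chronological format 48/94 = 51.1% → Format A
Manufacturing: Format A 93/186 = 50.0%, the chronological format 42/102 = 41.2% → Format A
Overall: Format A 376/819 = 45.9%, the chronological format 321/617 = 52.0% → the chronological format
Format A wins each industry group but the chronological format wins overall — the comparison reverses. Format A's applications skew toward healthcare, which has a lower base rate.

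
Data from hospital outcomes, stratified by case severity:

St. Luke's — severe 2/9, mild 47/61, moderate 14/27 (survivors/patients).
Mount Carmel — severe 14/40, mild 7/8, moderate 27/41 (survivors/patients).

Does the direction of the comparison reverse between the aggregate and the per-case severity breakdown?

Yes

Severe: St. Luke's 2/9 = 22.2%, Mount Carmel 14/40 = 35.0% → Mount Carmel
Mild: St. Luke's 47/61 = 77.0%, Mount Carmel 7/8 = 87.5% → Mount Carmel
Moderate: St. Luke's 14/27 = 51.9%, Mount Carmel 27/41 = 65.9% → Mount Carmel
Overall: St. Luke's 63/97 = 64.9%, Mount Carmel 48/89 = 53.9% → St. Luke's
Mount Carmel wins each case group but St. Luke's wins overall — the comparison reverses. Mount Carmel's patients skew toward severe, which has a lower base rate.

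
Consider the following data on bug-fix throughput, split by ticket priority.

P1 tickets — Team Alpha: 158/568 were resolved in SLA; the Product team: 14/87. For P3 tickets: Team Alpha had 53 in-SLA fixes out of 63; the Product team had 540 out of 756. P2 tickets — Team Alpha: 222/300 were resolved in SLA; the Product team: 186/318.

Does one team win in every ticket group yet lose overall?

P1: Team Alpha 158/568 = 27.8%, the Product team 14/87 = 16.1% → Team Alpha
P3: Team Alpha 53/63 = 84.1%, the Product team 540/756 = 71.4% → Team Alpha
P2: Team Alpha 222/300 = 74.0%, the Product team 186/318 = 58.5% → Team Alpha
Overall: Team Alpha 433/931 = 46.5%, the Product team 740/1161 = 63.7% → the Product team
Team Alpha wins each ticket group but the Product team wins overall — the comparison reverses. Team Alpha's tickets skew toward P1, which has a lower base rate.

Yes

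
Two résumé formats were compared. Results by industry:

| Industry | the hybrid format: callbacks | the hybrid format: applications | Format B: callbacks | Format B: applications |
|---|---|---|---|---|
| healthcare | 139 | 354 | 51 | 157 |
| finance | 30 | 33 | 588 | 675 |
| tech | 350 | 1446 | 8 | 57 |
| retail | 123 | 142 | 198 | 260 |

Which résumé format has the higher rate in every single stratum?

the hybrid format

Healthcare: the hybrid format 139/354 = 39.3%, Format B 51/157 = 32.5% → the hybrid format
Finance: the hybrid format 30/33 = 90.9%, Format B 588/675 = 87.1% → the hybrid format
Tech: the hybrid format 350/1446 = 24.2%, Format B 8/57 = 14.0% → the hybrid format
Retail: the hybrid format 123/142 = 86.6%, Format B 198/260 = 76.2% → the hybrid format
The hybrid format has the higher rate in all 4 groups.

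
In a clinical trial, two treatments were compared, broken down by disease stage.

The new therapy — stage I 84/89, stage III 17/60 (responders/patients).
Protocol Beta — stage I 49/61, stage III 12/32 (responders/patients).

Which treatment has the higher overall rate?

Stage I: the new therapy 84/89 = 94.4%, Protocol Beta 49/61 = 80.3% → the new therapy
Stage III: the new therapy 17/60 = 28.3%, Protocol Beta 12/32 = 37.5% → Protocol Beta
Overall: the new therapy 101/149 = 67.8%, Protocol Beta 61/93 = 65.6% → the new therapy
(Neither sweeps every disease group, but the new therapy has the higher pooled rate.)

the new therapy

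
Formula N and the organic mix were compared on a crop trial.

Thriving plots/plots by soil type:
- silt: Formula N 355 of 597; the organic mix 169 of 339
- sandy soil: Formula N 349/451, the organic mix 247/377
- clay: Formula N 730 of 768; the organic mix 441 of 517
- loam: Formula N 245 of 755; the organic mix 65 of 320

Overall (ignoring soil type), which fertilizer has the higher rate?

Formula N

Silt: Formula N 355/597 = 59.5%, the organic mix 169/339 = 49.9% → Formula N
Sandy soil: Formula N 349/451 = 77.4%, the organic mix 247/377 = 65.5% → Formula N
Clay: Formula N 730/768 = 95.1%, the organic mix 441/517 = 85.3% → Formula N
Loam: Formula N 245/755 = 32.5%, the organic mix 65/320 = 20.3% → Formula N
Overall: Formula N 1679/2571 = 65.3%, the organic mix 922/1553 = 59.4% → Formula N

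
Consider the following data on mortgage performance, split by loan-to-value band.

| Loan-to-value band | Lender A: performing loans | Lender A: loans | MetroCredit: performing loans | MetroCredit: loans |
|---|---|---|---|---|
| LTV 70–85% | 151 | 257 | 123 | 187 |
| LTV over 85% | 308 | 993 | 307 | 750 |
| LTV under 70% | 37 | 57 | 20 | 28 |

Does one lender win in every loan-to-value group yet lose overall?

No

LTV 70–85%: Lender A 151/257 = 58.8%, MetroCredit 123/187 = 65.8% → MetroCredit
LTV over 85%: Lender A 308/993 = 31.0%, MetroCredit 307/750 = 40.9% → MetroCredit
LTV under 70%: Lender A 37/57 = 64.9%, MetroCredit 20/28 = 71.4% → MetroCredit
Overall: Lender A 496/1307 = 37.9%, MetroCredit 450/965 = 46.6% → MetroCredit
MetroCredit wins overall and in every loan-to-value group — no reversal.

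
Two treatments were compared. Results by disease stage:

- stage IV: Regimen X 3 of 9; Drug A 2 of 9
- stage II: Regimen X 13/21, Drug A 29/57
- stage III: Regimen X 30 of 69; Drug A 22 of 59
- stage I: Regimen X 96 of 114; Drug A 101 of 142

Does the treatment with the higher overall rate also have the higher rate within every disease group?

Yes

Stage IV: Regimen X 3/9 = 33.3%, Drug A 2/9 = 22.2% → Regimen X
Stage II: Regimen X 13/21 = 61.9%, Drug A 29/57 = 50.9% → Regimen X
Stage III: Regimen X 30/69 = 43.5%, Drug A 22/59 = 37.3% → Regimen X
Stage I: Regimen X 96/114 = 84.2%, Drug A 101/142 = 71.1% → Regimen X
Overall: Regimen X 142/213 = 66.7%, Drug A 154/267 = 57.7% → Regimen X
Regimen X wins overall and in every disease group — no reversal.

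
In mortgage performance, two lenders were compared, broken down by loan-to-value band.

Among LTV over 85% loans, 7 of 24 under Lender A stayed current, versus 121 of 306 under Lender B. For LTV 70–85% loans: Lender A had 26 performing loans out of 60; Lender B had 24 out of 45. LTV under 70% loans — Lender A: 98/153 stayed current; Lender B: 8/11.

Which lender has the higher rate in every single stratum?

Lender B

LTV over 85%: Lender A 7/24 = 29.2%, Lender B 121/306 = 39.5% → Lender B
LTV 70–85%: Lender A 26/60 = 43.3%, Lender B 24/45 = 53.3% → Lender B
LTV under 70%: Lender A 98/153 = 64.1%, Lender B 8/11 = 72.7% → Lender B
Lender B has the higher rate in all 3 groups.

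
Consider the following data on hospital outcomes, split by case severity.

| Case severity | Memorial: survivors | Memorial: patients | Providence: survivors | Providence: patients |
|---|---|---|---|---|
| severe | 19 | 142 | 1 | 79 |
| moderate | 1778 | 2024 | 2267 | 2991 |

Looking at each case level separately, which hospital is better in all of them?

Memorial

Severe: Memorial 19/142 = 13.4%, Providence 1/79 = 1.3% → Memorial
Moderate: Memorial 1778/2024 = 87.8%, Providence 2267/2991 = 75.8% → Memorial
Memorial has the higher rate in both groups.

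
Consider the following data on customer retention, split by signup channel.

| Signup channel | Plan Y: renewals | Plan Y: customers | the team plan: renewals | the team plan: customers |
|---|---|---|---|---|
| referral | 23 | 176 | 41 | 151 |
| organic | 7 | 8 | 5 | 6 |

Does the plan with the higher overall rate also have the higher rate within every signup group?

Referral: Plan Y 23/176 = 13.1%, the team plan 41/151 = 27.2% → the team plan
Organic: Plan Y 7/8 = 87.5%, the team plan 5/6 = 83.3% → Plan Y
Overall: Plan Y 30/184 = 16.3%, the team plan 46/157 = 29.3% → the team plan
Neither sweeps: Plan Y wins 1 of 2 groups, the team plan wins 1. The team plan wins overall but not every group — no Simpson reversal.

No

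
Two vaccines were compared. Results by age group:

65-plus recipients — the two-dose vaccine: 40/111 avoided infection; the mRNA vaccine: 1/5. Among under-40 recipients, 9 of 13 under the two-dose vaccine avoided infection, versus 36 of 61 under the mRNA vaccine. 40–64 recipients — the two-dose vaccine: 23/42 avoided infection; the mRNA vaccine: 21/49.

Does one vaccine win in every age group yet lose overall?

Yes

65-plus: the two-dose vaccine 40/111 = 36.0%, the mRNA vaccine 1/5 = 20.0% → the two-dose vaccine
Under-40: the two-dose vaccine 9/13 = 69.2%, the mRNA vaccine 36/61 = 59.0% → the two-dose vaccine
40–64: the two-dose vaccine 23/42 = 54.8%, the mRNA vaccine 21/49 = 42.9% → the two-dose vaccine
Overall: the two-dose vaccine 72/166 = 43.4%, the mRNA vaccine 58/115 = 50.4% → the mRNA vaccine
The two-dose vaccine wins each age group but the mRNA vaccine wins overall — the comparison reverses. The two-dose vaccine's recipients skew toward 65-plus, which has a lower base rate.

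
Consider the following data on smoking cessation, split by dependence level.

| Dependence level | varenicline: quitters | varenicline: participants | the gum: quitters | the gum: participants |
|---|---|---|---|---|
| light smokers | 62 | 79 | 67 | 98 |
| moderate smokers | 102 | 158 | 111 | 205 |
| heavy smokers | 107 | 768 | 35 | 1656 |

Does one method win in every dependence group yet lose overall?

No

Light smokers: varenicline 62/79 = 78.5%, the gum 67/98 = 68.4% → varenicline
Moderate smokers: varenicline 102/158 = 64.6%, the gum 111/205 = 54.1% → varenicline
Heavy smokers: varenicline 107/768 = 13.9%, the gum 35/1656 = 2.1% → varenicline
Overall: varenicline 271/1005 = 27.0%, the gum 213/1959 = 10.9% → varenicline
Varenicline wins overall and in every dependence group — no reversal.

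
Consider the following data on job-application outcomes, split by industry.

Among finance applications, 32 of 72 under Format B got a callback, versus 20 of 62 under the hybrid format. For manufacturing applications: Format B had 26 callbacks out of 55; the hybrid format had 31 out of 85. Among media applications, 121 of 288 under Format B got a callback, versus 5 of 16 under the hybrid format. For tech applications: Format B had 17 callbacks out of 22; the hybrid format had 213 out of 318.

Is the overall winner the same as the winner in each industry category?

No

Finance: Format B 32/72 = 44.4%, the hybrid format 20/62 = 32.3% → Format B
Manufacturing: Format B 26/55 = 47.3%, the hybrid format 31/85 = 36.5% → Format B
Media: Format B 121/288 = 42.0%, the hybrid format 5/16 = 31.2% → Format B
Tech: Format B 17/22 = 77.3%, the hybrid format 213/318 = 67.0% → Format B
Overall: Format B 196/437 = 44.9%, the hybrid format 269/481 = 55.9% → the hybrid format
Format B wins each industry group but the hybrid format wins overall — the comparison reverses. Format B's applications skew toward media, which has a lower base rate.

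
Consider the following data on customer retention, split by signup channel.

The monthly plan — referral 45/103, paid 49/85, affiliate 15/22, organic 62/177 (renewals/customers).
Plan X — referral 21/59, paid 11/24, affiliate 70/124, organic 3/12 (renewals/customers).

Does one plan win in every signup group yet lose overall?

Referral: the monthly plan 45/103 = 43.7%, Plan X 21/59 = 35.6% → the monthly plan
Paid: the monthly plan 49/85 = 57.6%, Plan X 11/24 = 45.8% → the monthly plan
Affiliate: the monthly plan 15/22 = 68.2%, Plan X 70/124 = 56.5% → the monthly plan
Organic: the monthly plan 62/177 = 35.0%, Plan X 3/12 = 25.0% → the monthly plan
Overall: the monthly plan 171/387 = 44.2%, Plan X 105/219 = 47.9% → Plan X
The monthly plan wins each signup group but Plan X wins overall — the comparison reverses. The monthly plan's customers skew toward organic, which has a lower base rate.

Yes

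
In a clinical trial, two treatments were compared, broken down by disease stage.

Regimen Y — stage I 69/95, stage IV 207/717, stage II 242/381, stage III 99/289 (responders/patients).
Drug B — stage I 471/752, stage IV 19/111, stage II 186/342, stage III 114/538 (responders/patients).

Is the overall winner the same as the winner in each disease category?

Stage I: Regimen Y 69/95 = 72.6%, Drug B 471/752 = 62.6% → Regimen Y
Stage IV: Regimen Y 207/717 = 28.9%, Drug B 19/111 = 17.1% → Regimen Y
Stage II: Regimen Y 242/381 = 63.5%, Drug B 186/342 = 54.4% → Regimen Y
Stage III: Regimen Y 99/289 = 34.3%, Drug B 114/538 = 21.2% → Regimen Y
Overall: Regimen Y 617/1482 = 41.6%, Drug B 790/1743 = 45.3% → Drug B
Regimen Y wins each disease group but Drug B wins overall — the comparison reverses. Regimen Y's patients skew toward stage IV, which has a lower base rate.

No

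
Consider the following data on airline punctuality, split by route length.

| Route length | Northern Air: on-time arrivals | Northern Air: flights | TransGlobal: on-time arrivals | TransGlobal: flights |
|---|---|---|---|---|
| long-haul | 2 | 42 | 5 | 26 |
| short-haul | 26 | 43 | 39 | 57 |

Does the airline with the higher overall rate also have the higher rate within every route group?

Yes

Long-haul: Northern Air 2/42 = 4.8%, TransGlobal 5/26 = 19.2% → TransGlobal
Short-haul: Northern Air 26/43 = 60.5%, TransGlobal 39/57 = 68.4% → TransGlobal
Overall: Northern Air 28/85 = 32.9%, TransGlobal 44/83 = 53.0% → TransGlobal
TransGlobal wins overall and in every route group — no reversal.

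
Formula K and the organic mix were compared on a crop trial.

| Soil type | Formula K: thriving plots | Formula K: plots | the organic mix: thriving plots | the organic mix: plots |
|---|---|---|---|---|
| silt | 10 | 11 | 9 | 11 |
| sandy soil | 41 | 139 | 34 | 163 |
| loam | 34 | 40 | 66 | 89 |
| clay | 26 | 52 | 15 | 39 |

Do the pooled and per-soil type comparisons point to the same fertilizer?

Yes

Silt: Formula K 10/11 = 90.9%, the organic mix 9/11 = 81.8% → Formula K
Sandy soil: Formula K 41/139 = 29.5%, the organic mix 34/163 = 20.9% → Formula K
Loam: Formula K 34/40 = 85.0%, the organic mix 66/89 = 74.2% → Formula K
Clay: Formula K 26/52 = 50.0%, the organic mix 15/39 = 38.5% → Formula K
Overall: Formula K 111/242 = 45.9%, the organic mix 124/302 = 41.1% → Formula K
Formula K wins overall and in every soil group — no reversal.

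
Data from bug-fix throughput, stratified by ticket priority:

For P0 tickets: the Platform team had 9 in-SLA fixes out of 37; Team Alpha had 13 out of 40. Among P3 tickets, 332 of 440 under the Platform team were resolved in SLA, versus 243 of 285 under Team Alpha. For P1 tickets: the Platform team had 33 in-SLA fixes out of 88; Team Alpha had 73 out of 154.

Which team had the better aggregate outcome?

Team Alpha

P0: the Platform team 9/37 = 24.3%, Team Alpha 13/40 = 32.5% → Team Alpha
P3: the Platform team 332/440 = 75.5%, Team Alpha 243/285 = 85.3% → Team Alpha
P1: the Platform team 33/88 = 37.5%, Team Alpha 73/154 = 47.4% → Team Alpha
Overall: the Platform team 374/565 = 66.2%, Team Alpha 329/479 = 68.7% → Team Alpha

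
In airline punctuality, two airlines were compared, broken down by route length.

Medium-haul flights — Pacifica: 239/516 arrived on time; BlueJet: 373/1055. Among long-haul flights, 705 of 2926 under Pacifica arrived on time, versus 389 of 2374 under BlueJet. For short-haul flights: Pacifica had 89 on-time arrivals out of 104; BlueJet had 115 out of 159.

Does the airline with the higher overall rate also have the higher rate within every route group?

Yes

Medium-haul: Pacifica 239/516 = 46.3%, BlueJet 373/1055 = 35.4% → Pacifica
Long-haul: Pacifica 705/2926 = 24.1%, BlueJet 389/2374 = 16.4% → Pacifica
Short-haul: Pacifica 89/104 = 85.6%, BlueJet 115/159 = 72.3% → Pacifica
Overall: Pacifica 1033/3546 = 29.1%, BlueJet 877/3588 = 24.4% → Pacifica
Pacifica wins overall and in every route group — no reversal.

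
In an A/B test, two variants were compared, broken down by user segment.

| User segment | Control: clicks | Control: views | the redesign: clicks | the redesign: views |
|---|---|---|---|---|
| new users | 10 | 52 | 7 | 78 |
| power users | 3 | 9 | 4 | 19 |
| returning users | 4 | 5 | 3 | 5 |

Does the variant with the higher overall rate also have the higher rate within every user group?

Yes

New users: Control 10/52 = 19.2%, the redesign 7/78 = 9.0% → Control
Power users: Control 3/9 = 33.3%, the redesign 4/19 = 21.1% → Control
Returning users: Control 4/5 = 80.0%, the redesign 3/5 = 60.0% → Control
Overall: Control 17/66 = 25.8%, the redesign 14/102 = 13.7% → Control
Control wins overall and in every user group — no reversal.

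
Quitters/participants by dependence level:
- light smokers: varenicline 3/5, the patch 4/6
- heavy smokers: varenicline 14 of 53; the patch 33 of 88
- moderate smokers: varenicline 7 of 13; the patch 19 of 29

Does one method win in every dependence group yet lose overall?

No

Light smokers: varenicline 3/5 = 60.0%, the patch 4/6 = 66.7% → the patch
Heavy smokers: varenicline 14/53 = 26.4%, the patch 33/88 = 37.5% → the patch
Moderate smokers: varenicline 7/13 = 53.8%, the patch 19/29 = 65.5% → the patch
Overall: varenicline 24/71 = 33.8%, the patch 56/123 = 45.5% → the patch
The patch wins overall and in every dependence group — no reversal.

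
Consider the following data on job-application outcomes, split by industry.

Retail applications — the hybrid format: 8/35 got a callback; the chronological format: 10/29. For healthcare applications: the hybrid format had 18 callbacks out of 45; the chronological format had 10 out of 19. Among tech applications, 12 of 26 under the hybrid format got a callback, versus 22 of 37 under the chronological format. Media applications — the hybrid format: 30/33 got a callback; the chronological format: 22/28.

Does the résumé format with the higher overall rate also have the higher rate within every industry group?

Retail: the hybrid format 8/35 = 22.9%, the chronological format 10/29 = 34.5% → the chronological format
Healthcare: the hybrid format 18/45 = 40.0%, the chronological format 10/19 = 52.6% → the chronological format
Tech: the hybrid format 12/26 = 46.2%, the chronological format 22/37 = 59.5% → the chronological format
Media: the hybrid format 30/33 = 90.9%, the chronological format 22/28 = 78.6% → the hybrid format
Overall: the hybrid format 68/139 = 48.9%, the chronological format 64/113 = 56.6% → the chronological format
Neither sweeps: the hybrid format wins 1 of 4 groups, the chronological format wins 3. The chronological format wins overall but not every group — no Simpson reversal.

No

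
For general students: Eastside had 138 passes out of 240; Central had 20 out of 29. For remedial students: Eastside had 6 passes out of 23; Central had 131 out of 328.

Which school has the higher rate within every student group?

Central

General: Eastside 138/240 = 57.5%, Central 20/29 = 69.0% → Central
Remedial: Eastside 6/23 = 26.1%, Central 131/328 = 39.9% → Central
Central has the higher rate in both groups.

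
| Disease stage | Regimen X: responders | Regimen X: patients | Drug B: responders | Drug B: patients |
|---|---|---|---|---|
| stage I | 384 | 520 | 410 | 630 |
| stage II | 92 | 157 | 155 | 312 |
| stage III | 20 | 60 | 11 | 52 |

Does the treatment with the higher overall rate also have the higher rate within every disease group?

Yes

Stage I: Regimen X 384/520 = 73.8%, Drug B 410/630 = 65.1% → Regimen X
Stage II: Regimen X 92/157 = 58.6%, Drug B 155/312 = 49.7% → Regimen X
Stage III: Regimen X 20/60 = 33.3%, Drug B 11/52 = 21.2% → Regimen X
Overall: Regimen X 496/737 = 67.3%, Drug B 576/994 = 57.9% → Regimen X
Regimen X wins overall and in every disease group — no reversal.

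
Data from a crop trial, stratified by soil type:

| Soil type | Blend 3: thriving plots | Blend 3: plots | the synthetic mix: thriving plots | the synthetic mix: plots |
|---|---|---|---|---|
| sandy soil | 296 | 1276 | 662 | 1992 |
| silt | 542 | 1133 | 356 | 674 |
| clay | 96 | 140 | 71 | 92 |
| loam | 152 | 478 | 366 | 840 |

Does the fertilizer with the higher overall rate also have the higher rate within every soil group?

Yes

Sandy soil: Blend 3 296/1276 = 23.2%, the synthetic mix 662/1992 = 33.2% → the synthetic mix
Silt: Blend 3 542/1133 = 47.8%, the synthetic mix 356/674 = 52.8% → the synthetic mix
Clay: Blend 3 96/140 = 68.6%, the synthetic mix 71/92 = 77.2% → the synthetic mix
Loam: Blend 3 152/478 = 31.8%, the synthetic mix 366/840 = 43.6% → the synthetic mix
Overall: Blend 3 1086/3027 = 35.9%, the synthetic mix 1455/3598 = 40.4% → the synthetic mix
The synthetic mix wins overall and in every soil group — no reversal.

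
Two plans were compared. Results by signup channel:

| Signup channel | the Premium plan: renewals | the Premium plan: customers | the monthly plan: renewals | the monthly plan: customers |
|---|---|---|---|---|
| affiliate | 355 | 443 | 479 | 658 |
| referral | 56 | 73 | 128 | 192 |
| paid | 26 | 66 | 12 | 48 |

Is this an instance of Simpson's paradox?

Affiliate: the Premium plan 355/443 = 80.1%, the monthly plan 479/658 = 72.8% → the Premium plan
Referral: the Premium plan 56/73 = 76.7%, the monthly plan 128/192 = 66.7% → the Premium plan
Paid: the Premium plan 26/66 = 39.4%, the monthly plan 12/48 = 25.0% → the Premium plan
Overall: the Premium plan 437/582 = 75.1%, the monthly plan 619/898 = 68.9% → the Premium plan
The Premium plan wins overall and in every signup group — no reversal.

No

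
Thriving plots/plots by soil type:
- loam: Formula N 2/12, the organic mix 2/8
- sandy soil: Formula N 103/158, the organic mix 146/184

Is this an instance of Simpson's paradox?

No

Loam: Formula N 2/12 = 16.7%, the organic mix 2/8 = 25.0% → the organic mix
Sandy soil: Formula N 103/158 = 65.2%, the organic mix 146/184 = 79.3% → the organic mix
Overall: Formula N 105/170 = 61.8%, the organic mix 148/192 = 77.1% → the organic mix
The organic mix wins overall and in every soil group — no reversal.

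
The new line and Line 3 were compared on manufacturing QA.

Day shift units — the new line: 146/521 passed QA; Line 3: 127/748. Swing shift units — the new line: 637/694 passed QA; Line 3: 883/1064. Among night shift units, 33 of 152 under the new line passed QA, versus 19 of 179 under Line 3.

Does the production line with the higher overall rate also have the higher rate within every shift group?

Day shift: the new line 146/521 = 28.0%, Line 3 127/748 = 17.0% → the new line
Swing shift: the new line 637/694 = 91.8%, Line 3 883/1064 = 83.0% → the new line
Night shift: the new line 33/152 = 21.7%, Line 3 19/179 = 10.6% → the new line
Overall: the new line 816/1367 = 59.7%, Line 3 1029/1991 = 51.7% → the new line
The new line wins overall and in every shift group — no reversal.

Yes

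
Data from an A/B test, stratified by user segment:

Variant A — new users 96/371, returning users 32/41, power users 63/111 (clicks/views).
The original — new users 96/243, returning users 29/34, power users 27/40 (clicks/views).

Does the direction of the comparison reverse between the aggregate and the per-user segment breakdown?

No

New users: Variant A 96/371 = 25.9%, the original 96/243 = 39.5% → the original
Returning users: Variant A 32/41 = 78.0%, the original 29/34 = 85.3% → the original
Power users: Variant A 63/111 = 56.8%, the original 27/40 = 67.5% → the original
Overall: Variant A 191/523 = 36.5%, the original 152/317 = 47.9% → the original
The original wins overall and in every user group — no reversal.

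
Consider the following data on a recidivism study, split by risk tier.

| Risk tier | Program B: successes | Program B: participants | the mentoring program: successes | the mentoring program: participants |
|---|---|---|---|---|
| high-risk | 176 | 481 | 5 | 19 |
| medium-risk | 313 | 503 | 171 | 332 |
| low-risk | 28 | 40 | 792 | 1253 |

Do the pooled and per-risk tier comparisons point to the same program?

High-risk: Program B 176/481 = 36.6%, the mentoring program 5/19 = 26.3% → Program B
Medium-risk: Program B 313/503 = 62.2%, the mentoring program 171/332 = 51.5% → Program B
Low-risk: Program B 28/40 = 70.0%, the mentoring program 792/1253 = 63.2% → Program B
Overall: Program B 517/1024 = 50.5%, the mentoring program 968/1604 = 60.3% → the mentoring program
Program B wins each risk group but the mentoring program wins overall — the comparison reverses. Program B's participants skew toward high-risk, which has a lower base rate.

No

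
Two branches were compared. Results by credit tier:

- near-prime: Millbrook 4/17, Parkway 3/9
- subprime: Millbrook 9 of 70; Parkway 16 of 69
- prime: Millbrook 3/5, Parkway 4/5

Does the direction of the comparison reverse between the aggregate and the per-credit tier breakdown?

No

Near-prime: Millbrook 4/17 = 23.5%, Parkway 3/9 = 33.3% → Parkway
Subprime: Millbrook 9/70 = 12.9%, Parkway 16/69 = 23.2% → Parkway
Prime: Millbrook 3/5 = 60.0%, Parkway 4/5 = 80.0% → Parkway
Overall: Millbrook 16/92 = 17.4%, Parkway 23/83 = 27.7% → Parkway
Parkway wins overall and in every credit group — no reversal.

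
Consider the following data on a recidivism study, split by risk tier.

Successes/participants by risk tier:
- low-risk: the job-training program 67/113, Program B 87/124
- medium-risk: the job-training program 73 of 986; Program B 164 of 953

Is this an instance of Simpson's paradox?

Low-risk: the job-training program 67/113 = 59.3%, Program B 87/124 = 70.2% → Program B
Medium-risk: the job-training program 73/986 = 7.4%, Program B 164/953 = 17.2% → Program B
Overall: the job-training program 140/1099 = 12.7%, Program B 251/1077 = 23.3% → Program B
Program B wins overall and in every risk group — no reversal.

No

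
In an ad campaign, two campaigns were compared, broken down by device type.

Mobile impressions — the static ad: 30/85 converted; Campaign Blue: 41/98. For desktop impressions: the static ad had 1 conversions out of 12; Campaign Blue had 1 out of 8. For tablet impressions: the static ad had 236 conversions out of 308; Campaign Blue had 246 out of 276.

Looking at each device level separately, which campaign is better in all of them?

Campaign Blue

Mobile: the static ad 30/85 = 35.3%, Campaign Blue 41/98 = 41.8% → Campaign Blue
Desktop: the static ad 1/12 = 8.3%, Campaign Blue 1/8 = 12.5% → Campaign Blue
Tablet: the static ad 236/308 = 76.6%, Campaign Blue 246/276 = 89.1% → Campaign Blue
Campaign Blue has the higher rate in all 3 groups.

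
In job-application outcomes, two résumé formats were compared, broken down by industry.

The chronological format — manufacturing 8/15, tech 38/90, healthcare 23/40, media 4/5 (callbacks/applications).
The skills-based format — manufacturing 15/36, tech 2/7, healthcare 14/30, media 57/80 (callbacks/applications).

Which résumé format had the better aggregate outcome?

the skills-based format

Manufacturing: the chronological format 8/15 = 53.3%, the skills-based format 15/36 = 41.7% → the chronological format
Tech: the chronological format 38/90 = 42.2%, the skills-based format 2/7 = 28.6% → the chronological format
Healthcare: the chronological format 23/40 = 57.5%, the skills-based format 14/30 = 46.7% → the chronological format
Media: the chronological format 4/5 = 80.0%, the skills-based format 57/80 = 71.2% → the chronological format
Overall: the chronological format 73/150 = 48.7%, the skills-based format 88/153 = 57.5% → the skills-based format
(The chronological format wins every industry group but the skills-based format wins overall — the chronological format's applications skew toward the low-rate tech group.)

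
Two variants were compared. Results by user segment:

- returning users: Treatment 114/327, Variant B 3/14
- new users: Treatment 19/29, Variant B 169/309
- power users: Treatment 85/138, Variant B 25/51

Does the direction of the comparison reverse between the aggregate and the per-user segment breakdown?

Returning users: Treatment 114/327 = 34.9%, Variant B 3/14 = 21.4% → Treatment
New users: Treatment 19/29 = 65.5%, Variant B 169/309 = 54.7% → Treatment
Power users: Treatment 85/138 = 61.6%, Variant B 25/51 = 49.0% → Treatment
Overall: Treatment 218/494 = 44.1%, Variant B 197/374 = 52.7% → Variant B
Treatment wins each user group but Variant B wins overall — the comparison reverses. Treatment's views skew toward returning users, which has a lower base rate.

Yes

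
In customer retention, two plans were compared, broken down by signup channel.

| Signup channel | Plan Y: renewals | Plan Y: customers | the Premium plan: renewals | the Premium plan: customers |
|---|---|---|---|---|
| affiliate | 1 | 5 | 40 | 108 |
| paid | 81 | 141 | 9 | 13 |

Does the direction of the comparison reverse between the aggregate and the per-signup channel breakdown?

Yes

Affiliate: Plan Y 1/5 = 20.0%, the Premium plan 40/108 = 37.0% → the Premium plan
Paid: Plan Y 81/141 = 57.4%, the Premium plan 9/13 = 69.2% → the Premium plan
Overall: Plan Y 82/146 = 56.2%, the Premium plan 49/121 = 40.5% → Plan Y
The Premium plan wins each signup group but Plan Y wins overall — the comparison reverses. The Premium plan's customers skew toward affiliate, which has a lower base rate.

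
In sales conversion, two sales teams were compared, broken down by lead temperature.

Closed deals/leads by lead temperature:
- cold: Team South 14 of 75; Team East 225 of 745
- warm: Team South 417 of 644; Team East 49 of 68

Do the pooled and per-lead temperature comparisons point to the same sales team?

Cold: Team South 14/75 = 18.7%, Team East 225/745 = 30.2% → Team East
Warm: Team South 417/644 = 64.8%, Team East 49/68 = 72.1% → Team East
Overall: Team South 431/719 = 59.9%, Team East 274/813 = 33.7% → Team South
Team East wins each lead group but Team South wins overall — the comparison reverses. Team East's leads skew toward cold, which has a lower base rate.

No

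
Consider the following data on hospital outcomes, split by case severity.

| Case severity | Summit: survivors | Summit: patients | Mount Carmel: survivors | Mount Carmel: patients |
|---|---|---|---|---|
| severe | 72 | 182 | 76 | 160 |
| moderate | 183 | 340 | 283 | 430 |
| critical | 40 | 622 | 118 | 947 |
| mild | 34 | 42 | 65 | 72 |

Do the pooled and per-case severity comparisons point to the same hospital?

Severe: Summit 72/182 = 39.6%, Mount Carmel 76/160 = 47.5% → Mount Carmel
Moderate: Summit 183/340 = 53.8%, Mount Carmel 283/430 = 65.8% → Mount Carmel
Critical: Summit 40/622 = 6.4%, Mount Carmel 118/947 = 12.5% → Mount Carmel
Mild: Summit 34/42 = 81.0%, Mount Carmel 65/72 = 90.3% → Mount Carmel
Overall: Summit 329/1186 = 27.7%, Mount Carmel 542/1609 = 33.7% → Mount Carmel
Mount Carmel wins overall and in every case group — no reversal.

Yes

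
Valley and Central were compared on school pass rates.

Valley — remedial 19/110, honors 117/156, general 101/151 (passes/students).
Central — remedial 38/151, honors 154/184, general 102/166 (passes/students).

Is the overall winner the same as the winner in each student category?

Remedial: Valley 19/110 = 17.3%, Central 38/151 = 25.2% → Central
Honors: Valley 117/156 = 75.0%, Central 154/184 = 83.7% → Central
General: Valley 101/151 = 66.9%, Central 102/166 = 61.4% → Valley
Overall: Valley 237/417 = 56.8%, Central 294/501 = 58.7% → Central
Neither sweeps: Valley wins 1 of 3 groups, Central wins 2. Central wins overall but not every group — no Simpson reversal.

No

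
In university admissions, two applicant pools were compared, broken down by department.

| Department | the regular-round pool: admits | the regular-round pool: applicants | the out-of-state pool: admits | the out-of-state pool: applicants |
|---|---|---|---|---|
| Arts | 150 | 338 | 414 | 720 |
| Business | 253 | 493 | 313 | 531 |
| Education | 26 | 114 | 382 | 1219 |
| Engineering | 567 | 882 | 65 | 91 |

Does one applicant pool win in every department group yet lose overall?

Arts: the regular-round pool 150/338 = 44.4%, the out-of-state pool 414/720 = 57.5% → the out-of-state pool
Business: the regular-round pool 253/493 = 51.3%, the out-of-state pool 313/531 = 58.9% → the out-of-state pool
Education: the regular-round pool 26/114 = 22.8%, the out-of-state pool 382/1219 = 31.3% → the out-of-state pool
Engineering: the regular-round pool 567/882 = 64.3%, the out-of-state pool 65/91 = 71.4% → the out-of-state pool
Overall: the regular-round pool 996/1827 = 54.5%, the out-of-state pool 1174/2561 = 45.8% → the regular-round pool
The out-of-state pool wins each department group but the regular-round pool wins overall — the comparison reverses. The out-of-state pool's applicants skew toward Education, which has a lower base rate.

Yes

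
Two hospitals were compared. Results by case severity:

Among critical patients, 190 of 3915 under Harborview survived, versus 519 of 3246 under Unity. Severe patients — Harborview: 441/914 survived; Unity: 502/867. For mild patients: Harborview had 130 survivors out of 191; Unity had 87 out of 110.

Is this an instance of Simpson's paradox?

No

Critical: Harborview 190/3915 = 4.9%, Unity 519/3246 = 16.0% → Unity
Severe: Harborview 441/914 = 48.2%, Unity 502/867 = 57.9% → Unity
Mild: Harborview 130/191 = 68.1%, Unity 87/110 = 79.1% → Unity
Overall: Harborview 761/5020 = 15.2%, Unity 1108/4223 = 26.2% → Unity
Unity wins overall and in every case group — no reversal.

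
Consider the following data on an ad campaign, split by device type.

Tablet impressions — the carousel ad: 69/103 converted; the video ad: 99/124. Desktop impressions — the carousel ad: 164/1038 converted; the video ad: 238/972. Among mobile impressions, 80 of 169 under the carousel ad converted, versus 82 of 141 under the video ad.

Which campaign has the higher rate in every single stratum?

the video ad

Tablet: the carousel ad 69/103 = 67.0%, the video ad 99/124 = 79.8% → the video ad
Desktop: the carousel ad 164/1038 = 15.8%, the video ad 238/972 = 24.5% → the video ad
Mobile: the carousel ad 80/169 = 47.3%, the video ad 82/141 = 58.2% → the video ad
The video ad has the higher rate in all 3 groups.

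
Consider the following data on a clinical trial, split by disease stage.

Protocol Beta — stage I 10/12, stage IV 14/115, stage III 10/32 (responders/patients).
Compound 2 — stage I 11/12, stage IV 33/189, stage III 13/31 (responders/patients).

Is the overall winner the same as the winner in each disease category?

Stage I: Protocol Beta 10/12 = 83.3%, Compound 2 11/12 = 91.7% → Compound 2
Stage IV: Protocol Beta 14/115 = 12.2%, Compound 2 33/189 = 17.5% → Compound 2
Stage III: Protocol Beta 10/32 = 31.2%, Compound 2 13/31 = 41.9% → Compound 2
Overall: Protocol Beta 34/159 = 21.4%, Compound 2 57/232 = 24.6% → Compound 2
Compound 2 wins overall and in every disease group — no reversal.

Yes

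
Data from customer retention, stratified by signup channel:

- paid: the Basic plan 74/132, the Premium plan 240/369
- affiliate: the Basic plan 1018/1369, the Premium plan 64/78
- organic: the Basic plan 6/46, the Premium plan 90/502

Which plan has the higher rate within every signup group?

Paid: the Basic plan 74/132 = 56.1%, the Premium plan 240/369 = 65.0% → the Premium plan
Affiliate: the Basic plan 1018/1369 = 74.4%, the Premium plan 64/78 = 82.1% → the Premium plan
Organic: the Basic plan 6/46 = 13.0%, the Premium plan 90/502 = 17.9% → the Premium plan
The Premium plan has the higher rate in all 3 groups.

the Premium plan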